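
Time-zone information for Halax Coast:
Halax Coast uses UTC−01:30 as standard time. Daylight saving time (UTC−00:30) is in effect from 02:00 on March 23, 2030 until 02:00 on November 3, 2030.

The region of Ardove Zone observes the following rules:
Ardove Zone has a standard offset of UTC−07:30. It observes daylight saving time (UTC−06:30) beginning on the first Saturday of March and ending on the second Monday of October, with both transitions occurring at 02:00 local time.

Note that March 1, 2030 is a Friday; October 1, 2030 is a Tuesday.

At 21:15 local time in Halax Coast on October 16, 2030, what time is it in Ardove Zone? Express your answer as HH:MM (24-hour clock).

Daylight saving runs 23 March – 3 November; October 16, 2030 is inside that window, so Halax Coast is at UTC−00:30.
21:15 Halax Coast + 0h30m = 21:45 UTC.
1 March 2030 is a Friday, so the first Saturday is March 2.
1 October 2030 is a Tuesday, so the first Monday is October 7 and the second is October 14.
At the standard offset (UTC−07:30), 21:45 UTC − 7h30m = 14:15 Ardove Zone standard time.
The standard-time date in Ardove Zone, October 16, 2030, does not fall between 2 March and 14 October, so daylight saving is not in effect and Ardove Zone is at UTC−07:30.
21:45 UTC − 7h30m = 14:15 Ardove Zone.

14:15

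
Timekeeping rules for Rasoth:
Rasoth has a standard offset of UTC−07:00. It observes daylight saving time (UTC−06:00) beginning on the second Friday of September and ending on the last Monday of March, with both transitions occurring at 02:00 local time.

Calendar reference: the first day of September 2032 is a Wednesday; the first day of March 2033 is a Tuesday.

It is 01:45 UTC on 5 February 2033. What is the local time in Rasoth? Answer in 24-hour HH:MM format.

19:45

1 September 2032 is a Wednesday, so the first Friday is September 3 and the second is September 10.
1 March 2033 is a Tuesday, so Mondays fall on 7, 14, 21, 28; the last is March 28.
At the standard offset (UTC−07:00), 01:45 UTC − 7h = 18:45 Rasoth standard time (rolling into the previous day, 4 February 2033).
The standard-time date in Rasoth, 4 February 2033, lies within the daylight-saving period (10 September 2032 – 28 March 2033), so Rasoth is on daylight time, UTC−06:00.
01:45 UTC − 6h = 19:45 local (rolling into the previous day, 4 February 2033).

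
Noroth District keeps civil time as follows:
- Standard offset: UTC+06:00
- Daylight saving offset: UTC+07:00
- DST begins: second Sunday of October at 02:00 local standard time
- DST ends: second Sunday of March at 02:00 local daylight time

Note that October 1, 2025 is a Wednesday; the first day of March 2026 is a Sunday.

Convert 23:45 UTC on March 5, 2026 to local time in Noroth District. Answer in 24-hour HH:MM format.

06:45

1 October 2025 is a Wednesday, so the first Sunday is October 5 and the second is October 12.
1 March 2026 is a Sunday, so the first Sunday is March 1 and the second is March 8.
At the standard offset (UTC+06:00), 23:45 UTC + 6h = 05:45 Noroth District standard time (rolling into the next day, 6 March 2026).
The standard-time date in Noroth District, March 6, 2026, falls between 12 October 2025 and 8 March 2026, so daylight saving is in effect and Noroth District is at UTC+07:00.
23:45 UTC + 7h = 06:45 local (rolling into the next day, 6 March 2026).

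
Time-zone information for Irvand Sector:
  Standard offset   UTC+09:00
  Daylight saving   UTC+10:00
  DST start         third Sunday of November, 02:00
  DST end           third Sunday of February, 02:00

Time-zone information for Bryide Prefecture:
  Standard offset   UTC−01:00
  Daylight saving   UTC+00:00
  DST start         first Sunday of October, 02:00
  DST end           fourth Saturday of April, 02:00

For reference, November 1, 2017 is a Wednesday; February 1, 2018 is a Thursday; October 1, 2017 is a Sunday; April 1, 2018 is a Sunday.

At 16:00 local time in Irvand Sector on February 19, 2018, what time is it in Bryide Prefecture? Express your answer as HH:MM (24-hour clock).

1 November 2017 is a Wednesday, so the first Sunday is November 5 and the third is November 19.
1 February 2018 is a Thursday, so the first Sunday is February 4 and the third is February 18.
Daylight saving runs 19 November 2017 – 18 February 2018; February 19, 2018 is outside that window, so Irvand Sector is on standard time at UTC+09:00.
16:00 Irvand Sector − 9h = 07:00 UTC.
1 October 2017 is a Sunday, so the first Sunday is October 1.
1 April 2018 is a Sunday, so the first Saturday is April 7 and the fourth is April 28.
At the standard offset (UTC−01:00), 07:00 UTC − 1h = 06:00 Bryide Prefecture standard time.
The standard-time date in Bryide Prefecture, February 19, 2018, falls between 1 October 2017 and 28 April 2018, so daylight saving is in effect and Bryide Prefecture is at UTC+00:00.
07:00 UTC + 0h = 07:00 Bryide Prefecture.

07:00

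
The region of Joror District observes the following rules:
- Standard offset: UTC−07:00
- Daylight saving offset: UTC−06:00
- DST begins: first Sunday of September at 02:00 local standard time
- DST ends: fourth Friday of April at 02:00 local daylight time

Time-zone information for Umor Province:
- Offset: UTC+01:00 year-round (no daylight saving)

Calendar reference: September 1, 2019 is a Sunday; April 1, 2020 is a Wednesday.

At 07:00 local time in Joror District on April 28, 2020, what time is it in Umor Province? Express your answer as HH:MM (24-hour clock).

1 September 2019 is a Sunday, so the first Sunday is September 1.
1 April 2020 is a Wednesday, so the first Friday is April 3 and the fourth is April 24.
Daylight saving runs 1 September 2019 – 24 April 2020; April 28, 2020 is outside that window, so Joror District is on standard time at UTC−07:00.
07:00 Joror District + 7h = 14:00 UTC.
Umor Province has no daylight saving, so its offset is UTC+01:00 year-round.
14:00 UTC + 1h = 15:00 Umor Province.

15:00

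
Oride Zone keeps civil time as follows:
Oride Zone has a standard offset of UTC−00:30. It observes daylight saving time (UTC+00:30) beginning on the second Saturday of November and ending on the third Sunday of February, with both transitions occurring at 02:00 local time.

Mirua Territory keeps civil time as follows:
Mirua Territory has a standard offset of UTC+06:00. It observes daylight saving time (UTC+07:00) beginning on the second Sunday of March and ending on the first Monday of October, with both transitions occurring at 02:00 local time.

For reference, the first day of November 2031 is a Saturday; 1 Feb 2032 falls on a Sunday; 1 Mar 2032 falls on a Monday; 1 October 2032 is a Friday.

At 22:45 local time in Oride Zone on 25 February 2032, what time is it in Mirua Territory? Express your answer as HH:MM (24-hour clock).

05:15

1 November 2031 is a Saturday, so the first Saturday is November 1 and the second is November 8.
1 February 2032 is a Sunday, so the first Sunday is February 1 and the third is February 15.
25 February 2032 does not fall between 8 November 2031 and 15 February 2032, so daylight saving is not in effect and Oride Zone is at UTC−00:30.
22:45 Oride Zone + 0h30m = 23:15 UTC.
1 March 2032 is a Monday, so the first Sunday is March 7 and the second is March 14.
1 October 2032 is a Friday, so the first Monday is October 4.
At the standard offset (UTC+06:00), 23:15 UTC + 6h = 05:15 Mirua Territory standard time (rolling into the next day, 26 February 2032).
The standard-time date in Mirua Territory, 26 February 2032, is outside the daylight-saving period (14 March – 4 October), so Mirua Territory is on standard time, UTC+06:00.
23:15 UTC + 6h = 05:15 Mirua Territory (rolling into the next day, 26 February 2032).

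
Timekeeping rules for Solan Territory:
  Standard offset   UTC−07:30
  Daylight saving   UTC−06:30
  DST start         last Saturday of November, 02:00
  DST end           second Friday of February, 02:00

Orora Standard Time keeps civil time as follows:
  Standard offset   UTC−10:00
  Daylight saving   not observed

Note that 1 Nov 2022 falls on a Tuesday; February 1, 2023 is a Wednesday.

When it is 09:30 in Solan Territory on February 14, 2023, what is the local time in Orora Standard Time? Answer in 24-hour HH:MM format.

1 November 2022 is a Tuesday, so Saturdays fall on 5, 12, 19, 26; the last is November 26.
1 February 2023 is a Wednesday, so the first Friday is February 3 and the second is February 10.
February 14, 2023 is outside the daylight-saving period (26 November 2022 – 10 February 2023), so Solan Territory is on standard time, UTC−07:30.
09:30 Solan Territory + 7h30m = 17:00 UTC.
Orora Standard Time stays on UTC−10:00 all year.
17:00 UTC − 10h = 07:00 Orora Standard Time.

07:00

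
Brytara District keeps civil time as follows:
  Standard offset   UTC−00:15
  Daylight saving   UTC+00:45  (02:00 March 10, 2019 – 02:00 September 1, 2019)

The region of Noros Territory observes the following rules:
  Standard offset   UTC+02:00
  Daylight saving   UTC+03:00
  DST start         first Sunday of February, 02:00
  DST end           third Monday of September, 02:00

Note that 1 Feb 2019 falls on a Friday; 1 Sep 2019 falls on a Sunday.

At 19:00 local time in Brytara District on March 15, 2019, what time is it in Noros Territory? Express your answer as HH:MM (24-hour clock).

March 15, 2019 lies within the daylight-saving period (10 March – 1 September), so Brytara District is on daylight time, UTC+00:45.
19:00 Brytara District − 0h45m = 18:15 UTC.
1 February 2019 is a Friday, so the first Sunday is February 3.
1 September 2019 is a Sunday, so the first Monday is September 2 and the third is September 16.
At the standard offset (UTC+02:00), 18:15 UTC + 2h = 20:15 Noros Territory standard time.
The standard-time date in Noros Territory, March 15, 2019, lies within the daylight-saving period (3 February – 16 September), so Noros Territory is on daylight time, UTC+03:00.
18:15 UTC + 3h = 21:15 Noros Territory.

21:15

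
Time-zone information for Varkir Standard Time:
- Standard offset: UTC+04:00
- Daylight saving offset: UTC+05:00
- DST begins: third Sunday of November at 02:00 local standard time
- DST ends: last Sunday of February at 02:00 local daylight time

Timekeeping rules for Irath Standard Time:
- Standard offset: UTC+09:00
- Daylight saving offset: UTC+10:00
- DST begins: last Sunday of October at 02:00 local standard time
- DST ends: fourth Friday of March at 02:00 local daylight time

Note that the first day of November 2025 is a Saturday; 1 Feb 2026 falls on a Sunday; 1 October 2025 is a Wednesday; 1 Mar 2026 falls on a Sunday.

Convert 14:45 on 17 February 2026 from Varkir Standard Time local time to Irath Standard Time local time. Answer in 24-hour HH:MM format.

19:45

1 November 2025 is a Saturday, so the first Sunday is November 2 and the third is November 16.
1 February 2026 is a Sunday, so Sundays fall on 1, 8, 15, 22; the last is February 22.
Daylight saving runs 16 November 2025 – 22 February 2026; 17 February 2026 is inside that window, so Varkir Standard Time is at UTC+05:00.
14:45 Varkir Standard Time − 5h = 09:45 UTC.
1 October 2025 is a Wednesday, so Sundays fall on 5, 12, 19, 26; the last is October 26.
1 March 2026 is a Sunday, so the first Friday is March 6 and the fourth is March 27.
At the standard offset (UTC+09:00), 09:45 UTC + 9h = 18:45 Irath Standard Time standard time.
Daylight saving runs 26 October 2025 – 27 March 2026; the standard-time date in Irath Standard Time, 17 February 2026, is inside that window, so Irath Standard Time is at UTC+10:00.
09:45 UTC + 10h = 19:45 Irath Standard Time.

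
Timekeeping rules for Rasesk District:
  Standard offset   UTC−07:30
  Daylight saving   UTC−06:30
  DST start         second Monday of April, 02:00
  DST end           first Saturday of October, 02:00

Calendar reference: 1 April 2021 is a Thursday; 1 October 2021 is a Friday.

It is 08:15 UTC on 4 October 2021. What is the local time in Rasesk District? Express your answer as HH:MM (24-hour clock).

00:45

1 April 2021 is a Thursday, so the first Monday is April 5 and the second is April 12.
1 October 2021 is a Friday, so the first Saturday is October 2.
At the standard offset (UTC−07:30), 08:15 UTC − 7h30m = 00:45 Rasesk District standard time.
The standard-time date in Rasesk District, 4 October 2021, is outside the daylight-saving period (12 April – 2 October), so Rasesk District is on standard time, UTC−07:30.
08:15 UTC − 7h30m = 00:45 local.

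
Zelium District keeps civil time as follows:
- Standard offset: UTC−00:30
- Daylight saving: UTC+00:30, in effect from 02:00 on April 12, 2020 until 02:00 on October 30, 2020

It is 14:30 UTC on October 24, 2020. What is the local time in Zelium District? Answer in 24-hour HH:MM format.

15:00

At the standard offset (UTC−00:30), 14:30 UTC − 0h30m = 14:00 Zelium District standard time.
The standard-time date in Zelium District, October 24, 2020, falls between 12 April and 30 October, so daylight saving is in effect and Zelium District is at UTC+00:30.
14:30 UTC + 0h30m = 15:00 local.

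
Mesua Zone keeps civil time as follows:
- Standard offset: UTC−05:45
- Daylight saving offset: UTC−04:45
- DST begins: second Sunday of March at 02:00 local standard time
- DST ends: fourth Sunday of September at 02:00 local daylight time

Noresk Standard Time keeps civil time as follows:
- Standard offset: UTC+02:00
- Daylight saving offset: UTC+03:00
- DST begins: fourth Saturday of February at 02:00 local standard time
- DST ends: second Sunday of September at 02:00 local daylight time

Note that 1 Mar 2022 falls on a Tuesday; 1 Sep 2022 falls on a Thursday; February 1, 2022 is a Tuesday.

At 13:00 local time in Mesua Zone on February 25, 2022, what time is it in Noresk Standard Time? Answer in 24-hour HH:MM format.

20:45

1 March 2022 is a Tuesday, so the first Sunday is March 6 and the second is March 13.
1 September 2022 is a Thursday, so the first Sunday is September 4 and the fourth is September 25.
February 25, 2022 is outside the daylight-saving period (13 March – 25 September), so Mesua Zone is on standard time, UTC−05:45.
13:00 Mesua Zone + 5h45m = 18:45 UTC.
1 February 2022 is a Tuesday, so the first Saturday is February 5 and the fourth is February 26.
1 September 2022 is a Thursday, so the first Sunday is September 4 and the second is September 11.
At the standard offset (UTC+02:00), 18:45 UTC + 2h = 20:45 Noresk Standard Time standard time.
Daylight saving runs 26 February – 11 September; the standard-time date in Noresk Standard Time, February 25, 2022, is outside that window, so Noresk Standard Time is on standard time at UTC+02:00.
18:45 UTC + 2h = 20:45 Noresk Standard Time.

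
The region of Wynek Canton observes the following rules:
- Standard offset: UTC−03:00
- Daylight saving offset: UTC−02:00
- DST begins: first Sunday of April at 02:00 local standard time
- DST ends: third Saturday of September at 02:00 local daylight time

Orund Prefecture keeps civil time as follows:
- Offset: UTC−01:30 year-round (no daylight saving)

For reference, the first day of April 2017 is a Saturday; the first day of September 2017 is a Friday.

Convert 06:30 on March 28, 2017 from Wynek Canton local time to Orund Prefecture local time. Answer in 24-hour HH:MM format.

1 April 2017 is a Saturday, so the first Sunday is April 2.
1 September 2017 is a Friday, so the first Saturday is September 2 and the third is September 16.
March 28, 2017 does not fall between 2 April and 16 September, so daylight saving is not in effect and Wynek Canton is at UTC−03:00.
06:30 Wynek Canton + 3h = 09:30 UTC.
Orund Prefecture stays on UTC−01:30 all year.
09:30 UTC − 1h30m = 08:00 Orund Prefecture.

08:00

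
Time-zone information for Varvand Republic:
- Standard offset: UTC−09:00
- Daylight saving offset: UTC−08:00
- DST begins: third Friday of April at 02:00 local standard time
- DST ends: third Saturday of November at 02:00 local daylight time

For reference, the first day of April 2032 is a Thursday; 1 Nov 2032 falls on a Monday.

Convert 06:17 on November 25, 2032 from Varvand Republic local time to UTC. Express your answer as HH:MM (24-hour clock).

15:17

1 April 2032 is a Thursday, so the first Friday is April 2 and the third is April 16.
1 November 2032 is a Monday, so the first Saturday is November 6 and the third is November 20.
Daylight saving runs 16 April – 20 November; November 25, 2032 is outside that window, so Varvand Republic is on standard time at UTC−09:00.
06:17 local + 9h = 15:17 UTC.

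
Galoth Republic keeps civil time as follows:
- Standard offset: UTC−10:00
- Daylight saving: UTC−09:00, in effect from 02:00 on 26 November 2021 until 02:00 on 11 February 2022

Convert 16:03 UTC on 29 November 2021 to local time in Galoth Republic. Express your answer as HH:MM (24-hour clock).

07:03

At the standard offset (UTC−10:00), 16:03 UTC − 10h = 06:03 Galoth Republic standard time.
The standard-time date in Galoth Republic, 29 November 2021, falls between 26 November 2021 and 11 February 2022, so daylight saving is in effect and Galoth Republic is at UTC−09:00.
16:03 UTC − 9h = 07:03 local.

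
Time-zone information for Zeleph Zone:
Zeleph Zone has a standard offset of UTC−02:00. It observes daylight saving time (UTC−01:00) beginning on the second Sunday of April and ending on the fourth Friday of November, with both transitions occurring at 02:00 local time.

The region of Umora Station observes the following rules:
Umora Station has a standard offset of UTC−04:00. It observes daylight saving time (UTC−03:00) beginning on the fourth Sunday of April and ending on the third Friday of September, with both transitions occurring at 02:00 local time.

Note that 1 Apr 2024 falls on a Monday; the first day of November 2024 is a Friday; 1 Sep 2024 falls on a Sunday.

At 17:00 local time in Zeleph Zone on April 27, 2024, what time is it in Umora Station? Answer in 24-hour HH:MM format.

14:00

1 April 2024 is a Monday, so the first Sunday is April 7 and the second is April 14.
1 November 2024 is a Friday, so the first Friday is November 1 and the fourth is November 22.
April 27, 2024 falls between 14 April and 22 November, so daylight saving is in effect and Zeleph Zone is at UTC−01:00.
17:00 Zeleph Zone + 1h = 18:00 UTC.
1 April 2024 is a Monday, so the first Sunday is April 7 and the fourth is April 28.
1 September 2024 is a Sunday, so the first Friday is September 6 and the third is September 20.
At the standard offset (UTC−04:00), 18:00 UTC − 4h = 14:00 Umora Station standard time.
The standard-time date in Umora Station, April 27, 2024, does not fall between 28 April and 20 September, so daylight saving is not in effect and Umora Station is at UTC−04:00.
18:00 UTC − 4h = 14:00 Umora Station.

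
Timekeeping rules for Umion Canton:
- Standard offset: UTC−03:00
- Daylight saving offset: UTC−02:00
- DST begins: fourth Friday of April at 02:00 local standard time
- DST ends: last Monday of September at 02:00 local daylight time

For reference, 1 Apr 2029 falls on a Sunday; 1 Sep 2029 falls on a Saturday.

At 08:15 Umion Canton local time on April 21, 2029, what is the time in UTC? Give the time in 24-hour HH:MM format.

1 April 2029 is a Sunday, so the first Friday is April 6 and the fourth is April 27.
1 September 2029 is a Saturday, so Mondays fall on 3, 10, 17, 24; the last is September 24.
Daylight saving runs 27 April – 24 September; April 21, 2029 is outside that window, so Umion Canton is on standard time at UTC−03:00.
08:15 local + 3h = 11:15 UTC.

11:15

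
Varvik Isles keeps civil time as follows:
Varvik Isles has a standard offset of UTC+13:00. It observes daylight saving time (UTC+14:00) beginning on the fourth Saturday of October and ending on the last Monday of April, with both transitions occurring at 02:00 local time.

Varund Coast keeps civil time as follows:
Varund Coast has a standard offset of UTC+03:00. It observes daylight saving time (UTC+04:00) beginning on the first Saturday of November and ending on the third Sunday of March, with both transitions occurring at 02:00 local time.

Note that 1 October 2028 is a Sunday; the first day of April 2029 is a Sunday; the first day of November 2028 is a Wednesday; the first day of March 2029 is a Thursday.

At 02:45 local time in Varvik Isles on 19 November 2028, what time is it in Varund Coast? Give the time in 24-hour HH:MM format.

16:45

1 October 2028 is a Sunday, so the first Saturday is October 7 and the fourth is October 28.
1 April 2029 is a Sunday, so Mondays fall on 2, 9, 16, 23, 30; the last is April 30.
19 November 2028 lies within the daylight-saving period (28 October 2028 – 30 April 2029), so Varvik Isles is on daylight time, UTC+14:00.
02:45 Varvik Isles − 14h = 12:45 UTC (rolling into the previous day, 18 November 2028).
1 November 2028 is a Wednesday, so the first Saturday is November 4.
1 March 2029 is a Thursday, so the first Sunday is March 4 and the third is March 18.
At the standard offset (UTC+03:00), 12:45 UTC + 3h = 15:45 Varund Coast standard time.
The standard-time date in Varund Coast, 18 November 2028, lies within the daylight-saving period (4 November 2028 – 18 March 2029), so Varund Coast is on daylight time, UTC+04:00.
12:45 UTC + 4h = 16:45 Varund Coast.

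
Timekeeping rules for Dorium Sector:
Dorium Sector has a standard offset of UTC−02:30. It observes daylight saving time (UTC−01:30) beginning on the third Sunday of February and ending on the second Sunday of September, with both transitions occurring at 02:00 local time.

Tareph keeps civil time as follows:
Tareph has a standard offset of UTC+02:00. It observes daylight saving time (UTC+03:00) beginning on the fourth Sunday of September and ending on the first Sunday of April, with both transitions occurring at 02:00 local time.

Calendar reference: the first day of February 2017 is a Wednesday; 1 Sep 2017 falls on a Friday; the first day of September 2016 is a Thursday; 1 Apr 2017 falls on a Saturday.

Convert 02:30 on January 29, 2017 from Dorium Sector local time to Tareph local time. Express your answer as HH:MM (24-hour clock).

1 February 2017 is a Wednesday, so the first Sunday is February 5 and the third is February 19.
1 September 2017 is a Friday, so the first Sunday is September 3 and the second is September 10.
January 29, 2017 is outside the daylight-saving period (19 February – 10 September), so Dorium Sector is on standard time, UTC−02:30.
02:30 Dorium Sector + 2h30m = 05:00 UTC.
1 September 2016 is a Thursday, so the first Sunday is September 4 and the fourth is September 25.
1 April 2017 is a Saturday, so the first Sunday is April 2.
At the standard offset (UTC+02:00), 05:00 UTC + 2h = 07:00 Tareph standard time.
Daylight saving runs 25 September 2016 – 2 April 2017; the standard-time date in Tareph, January 29, 2017, is inside that window, so Tareph is at UTC+03:00.
05:00 UTC + 3h = 08:00 Tareph.

08:00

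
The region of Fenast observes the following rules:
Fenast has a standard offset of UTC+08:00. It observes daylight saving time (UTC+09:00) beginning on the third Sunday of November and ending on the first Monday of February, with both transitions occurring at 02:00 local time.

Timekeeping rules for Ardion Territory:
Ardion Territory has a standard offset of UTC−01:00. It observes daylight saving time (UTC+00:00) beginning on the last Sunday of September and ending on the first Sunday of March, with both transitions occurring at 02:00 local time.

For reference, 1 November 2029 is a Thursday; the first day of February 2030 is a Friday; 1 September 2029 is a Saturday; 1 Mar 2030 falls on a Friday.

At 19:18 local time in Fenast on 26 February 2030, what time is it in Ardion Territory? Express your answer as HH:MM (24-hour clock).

1 November 2029 is a Thursday, so the first Sunday is November 4 and the third is November 18.
1 February 2030 is a Friday, so the first Monday is February 4.
Daylight saving runs 18 November 2029 – 4 February 2030; 26 February 2030 is outside that window, so Fenast is on standard time at UTC+08:00.
19:18 Fenast − 8h = 11:18 UTC.
1 September 2029 is a Saturday, so Sundays fall on 2, 9, 16, 23, 30; the last is September 30.
1 March 2030 is a Friday, so the first Sunday is March 3.
At the standard offset (UTC−01:00), 11:18 UTC − 1h = 10:18 Ardion Territory standard time.
The standard-time date in Ardion Territory, 26 February 2030, lies within the daylight-saving period (30 September 2029 – 3 March 2030), so Ardion Territory is on daylight time, UTC+00:00.
11:18 UTC + 0h = 11:18 Ardion Territory.

11:18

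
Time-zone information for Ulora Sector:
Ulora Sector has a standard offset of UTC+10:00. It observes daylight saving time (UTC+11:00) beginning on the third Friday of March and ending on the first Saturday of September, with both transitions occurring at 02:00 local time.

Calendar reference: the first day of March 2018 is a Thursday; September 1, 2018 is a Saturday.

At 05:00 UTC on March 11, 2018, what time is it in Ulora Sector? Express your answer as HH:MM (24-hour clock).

1 March 2018 is a Thursday, so the first Friday is March 2 and the third is March 16.
1 September 2018 is a Saturday, so the first Saturday is September 1.
At the standard offset (UTC+10:00), 05:00 UTC + 10h = 15:00 Ulora Sector standard time.
The standard-time date in Ulora Sector, March 11, 2018, does not fall between 16 March and 1 September, so daylight saving is not in effect and Ulora Sector is at UTC+10:00.
05:00 UTC + 10h = 15:00 local.

15:00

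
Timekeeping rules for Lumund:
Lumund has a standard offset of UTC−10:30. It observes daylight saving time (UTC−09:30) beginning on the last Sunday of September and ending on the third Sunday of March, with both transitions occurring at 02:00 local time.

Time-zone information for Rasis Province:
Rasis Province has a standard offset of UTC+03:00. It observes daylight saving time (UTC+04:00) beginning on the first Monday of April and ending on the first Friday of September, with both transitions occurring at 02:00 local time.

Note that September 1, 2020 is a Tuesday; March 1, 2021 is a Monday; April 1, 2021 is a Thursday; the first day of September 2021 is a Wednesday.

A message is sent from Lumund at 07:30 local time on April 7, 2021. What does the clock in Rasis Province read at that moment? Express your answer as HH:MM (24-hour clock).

1 September 2020 is a Tuesday, so Sundays fall on 6, 13, 20, 27; the last is September 27.
1 March 2021 is a Monday, so the first Sunday is March 7 and the third is March 21.
April 7, 2021 does not fall between 27 September 2020 and 21 March 2021, so daylight saving is not in effect and Lumund is at UTC−10:30.
07:30 Lumund + 10h30m = 18:00 UTC.
1 April 2021 is a Thursday, so the first Monday is April 5.
1 September 2021 is a Wednesday, so the first Friday is September 3.
At the standard offset (UTC+03:00), 18:00 UTC + 3h = 21:00 Rasis Province standard time.
Daylight saving runs 5 April – 3 September; the standard-time date in Rasis Province, April 7, 2021, is inside that window, so Rasis Province is at UTC+04:00.
18:00 UTC + 4h = 22:00 Rasis Province.

22:00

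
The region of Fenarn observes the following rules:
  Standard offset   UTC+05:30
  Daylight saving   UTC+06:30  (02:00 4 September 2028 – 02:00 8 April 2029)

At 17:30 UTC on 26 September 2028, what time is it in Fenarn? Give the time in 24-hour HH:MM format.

At the standard offset (UTC+05:30), 17:30 UTC + 5h30m = 23:00 Fenarn standard time.
The standard-time date in Fenarn, 26 September 2028, lies within the daylight-saving period (4 September 2028 – 8 April 2029), so Fenarn is on daylight time, UTC+06:30.
17:30 UTC + 6h30m = 00:00 local (rolling into the next day, 27 September 2028).

00:00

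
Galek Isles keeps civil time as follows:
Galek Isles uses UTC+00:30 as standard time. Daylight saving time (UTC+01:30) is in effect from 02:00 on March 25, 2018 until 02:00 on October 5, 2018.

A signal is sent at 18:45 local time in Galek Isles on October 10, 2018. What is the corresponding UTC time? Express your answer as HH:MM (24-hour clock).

18:15

October 10, 2018 does not fall between 25 March and 5 October, so daylight saving is not in effect and Galek Isles is at UTC+00:30.
18:45 local − 0h30m = 18:15 UTC.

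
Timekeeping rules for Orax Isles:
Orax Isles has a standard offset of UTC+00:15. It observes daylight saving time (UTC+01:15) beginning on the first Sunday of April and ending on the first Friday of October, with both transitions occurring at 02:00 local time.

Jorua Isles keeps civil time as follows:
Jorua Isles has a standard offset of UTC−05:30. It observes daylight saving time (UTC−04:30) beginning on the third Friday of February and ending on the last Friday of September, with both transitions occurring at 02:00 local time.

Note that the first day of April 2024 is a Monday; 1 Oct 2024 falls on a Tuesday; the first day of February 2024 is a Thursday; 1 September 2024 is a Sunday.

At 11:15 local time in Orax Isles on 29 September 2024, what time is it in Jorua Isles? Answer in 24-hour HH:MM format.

1 April 2024 is a Monday, so the first Sunday is April 7.
1 October 2024 is a Tuesday, so the first Friday is October 4.
29 September 2024 lies within the daylight-saving period (7 April – 4 October), so Orax Isles is on daylight time, UTC+01:15.
11:15 Orax Isles − 1h15m = 10:00 UTC.
1 February 2024 is a Thursday, so the first Friday is February 2 and the third is February 16.
1 September 2024 is a Sunday, so Fridays fall on 6, 13, 20, 27; the last is September 27.
At the standard offset (UTC−05:30), 10:00 UTC − 5h30m = 04:30 Jorua Isles standard time.
The standard-time date in Jorua Isles, 29 September 2024, is outside the daylight-saving period (16 February – 27 September), so Jorua Isles is on standard time, UTC−05:30.
10:00 UTC − 5h30m = 04:30 Jorua Isles.

04:30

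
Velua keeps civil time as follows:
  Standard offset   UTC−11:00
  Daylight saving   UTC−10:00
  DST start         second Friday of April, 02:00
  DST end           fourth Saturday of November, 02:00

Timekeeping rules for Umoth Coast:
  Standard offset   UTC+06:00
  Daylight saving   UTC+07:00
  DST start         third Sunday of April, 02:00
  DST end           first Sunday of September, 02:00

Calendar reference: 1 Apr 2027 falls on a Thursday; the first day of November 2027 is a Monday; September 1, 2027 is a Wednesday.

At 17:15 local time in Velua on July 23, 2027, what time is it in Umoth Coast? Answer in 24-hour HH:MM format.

10:15

1 April 2027 is a Thursday, so the first Friday is April 2 and the second is April 9.
1 November 2027 is a Monday, so the first Saturday is November 6 and the fourth is November 27.
July 23, 2027 lies within the daylight-saving period (9 April – 27 November), so Velua is on daylight time, UTC−10:00.
17:15 Velua + 10h = 03:15 UTC (rolling into the next day, 24 July 2027).
1 April 2027 is a Thursday, so the first Sunday is April 4 and the third is April 18.
1 September 2027 is a Wednesday, so the first Sunday is September 5.
At the standard offset (UTC+06:00), 03:15 UTC + 6h = 09:15 Umoth Coast standard time.
The standard-time date in Umoth Coast, July 24, 2027, lies within the daylight-saving period (18 April – 5 September), so Umoth Coast is on daylight time, UTC+07:00.
03:15 UTC + 7h = 10:15 Umoth Coast.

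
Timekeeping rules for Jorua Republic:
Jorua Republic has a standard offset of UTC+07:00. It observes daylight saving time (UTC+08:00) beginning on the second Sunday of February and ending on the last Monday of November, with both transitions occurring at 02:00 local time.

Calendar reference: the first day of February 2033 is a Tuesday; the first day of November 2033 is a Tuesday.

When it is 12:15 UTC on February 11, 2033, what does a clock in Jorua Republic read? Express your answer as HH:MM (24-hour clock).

1 February 2033 is a Tuesday, so the first Sunday is February 6 and the second is February 13.
1 November 2033 is a Tuesday, so Mondays fall on 7, 14, 21, 28; the last is November 28.
At the standard offset (UTC+07:00), 12:15 UTC + 7h = 19:15 Jorua Republic standard time.
The standard-time date in Jorua Republic, February 11, 2033, does not fall between 13 February and 28 November, so daylight saving is not in effect and Jorua Republic is at UTC+07:00.
12:15 UTC + 7h = 19:15 local.

19:15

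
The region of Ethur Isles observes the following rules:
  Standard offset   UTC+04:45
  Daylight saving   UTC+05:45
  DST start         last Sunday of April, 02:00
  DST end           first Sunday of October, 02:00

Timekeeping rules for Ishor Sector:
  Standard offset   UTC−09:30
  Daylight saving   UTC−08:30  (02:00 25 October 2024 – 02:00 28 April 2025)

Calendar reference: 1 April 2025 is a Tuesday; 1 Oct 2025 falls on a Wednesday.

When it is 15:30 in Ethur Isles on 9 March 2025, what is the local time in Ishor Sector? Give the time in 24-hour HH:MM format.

02:15

1 April 2025 is a Tuesday, so Sundays fall on 6, 13, 20, 27; the last is April 27.
1 October 2025 is a Wednesday, so the first Sunday is October 5.
9 March 2025 does not fall between 27 April and 5 October, so daylight saving is not in effect and Ethur Isles is at UTC+04:45.
15:30 Ethur Isles − 4h45m = 10:45 UTC.
At the standard offset (UTC−09:30), 10:45 UTC − 9h30m = 01:15 Ishor Sector standard time.
The standard-time date in Ishor Sector, 9 March 2025, lies within the daylight-saving period (25 October 2024 – 28 April 2025), so Ishor Sector is on daylight time, UTC−08:30.
10:45 UTC − 8h30m = 02:15 Ishor Sector.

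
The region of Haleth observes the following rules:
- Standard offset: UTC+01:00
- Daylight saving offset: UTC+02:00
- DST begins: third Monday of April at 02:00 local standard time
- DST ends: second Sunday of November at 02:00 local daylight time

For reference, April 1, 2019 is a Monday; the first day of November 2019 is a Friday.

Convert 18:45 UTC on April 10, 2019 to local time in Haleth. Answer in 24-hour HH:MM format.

19:45

1 April 2019 is a Monday, so the first Monday is April 1 and the third is April 15.
1 November 2019 is a Friday, so the first Sunday is November 3 and the second is November 10.
At the standard offset (UTC+01:00), 18:45 UTC + 1h = 19:45 Haleth standard time.
Daylight saving runs 15 April – 10 November; the standard-time date in Haleth, April 10, 2019, is outside that window, so Haleth is on standard time at UTC+01:00.
18:45 UTC + 1h = 19:45 local.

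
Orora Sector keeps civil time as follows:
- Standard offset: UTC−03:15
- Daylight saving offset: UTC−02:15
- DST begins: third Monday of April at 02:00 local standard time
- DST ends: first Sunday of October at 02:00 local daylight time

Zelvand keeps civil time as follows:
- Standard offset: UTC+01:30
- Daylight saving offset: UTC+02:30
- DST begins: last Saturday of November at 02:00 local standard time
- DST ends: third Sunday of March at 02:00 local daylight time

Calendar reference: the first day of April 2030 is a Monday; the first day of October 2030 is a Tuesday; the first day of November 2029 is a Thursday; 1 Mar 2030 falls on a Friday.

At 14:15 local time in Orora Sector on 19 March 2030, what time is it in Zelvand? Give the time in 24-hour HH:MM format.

19:00

1 April 2030 is a Monday, so the first Monday is April 1 and the third is April 15.
1 October 2030 is a Tuesday, so the first Sunday is October 6.
Daylight saving runs 15 April – 6 October; 19 March 2030 is outside that window, so Orora Sector is on standard time at UTC−03:15.
14:15 Orora Sector + 3h15m = 17:30 UTC.
1 November 2029 is a Thursday, so Saturdays fall on 3, 10, 17, 24; the last is November 24.
1 March 2030 is a Friday, so the first Sunday is March 3 and the third is March 17.
At the standard offset (UTC+01:30), 17:30 UTC + 1h30m = 19:00 Zelvand standard time.
The standard-time date in Zelvand, 19 March 2030, does not fall between 24 November 2029 and 17 March 2030, so daylight saving is not in effect and Zelvand is at UTC+01:30.
17:30 UTC + 1h30m = 19:00 Zelvand.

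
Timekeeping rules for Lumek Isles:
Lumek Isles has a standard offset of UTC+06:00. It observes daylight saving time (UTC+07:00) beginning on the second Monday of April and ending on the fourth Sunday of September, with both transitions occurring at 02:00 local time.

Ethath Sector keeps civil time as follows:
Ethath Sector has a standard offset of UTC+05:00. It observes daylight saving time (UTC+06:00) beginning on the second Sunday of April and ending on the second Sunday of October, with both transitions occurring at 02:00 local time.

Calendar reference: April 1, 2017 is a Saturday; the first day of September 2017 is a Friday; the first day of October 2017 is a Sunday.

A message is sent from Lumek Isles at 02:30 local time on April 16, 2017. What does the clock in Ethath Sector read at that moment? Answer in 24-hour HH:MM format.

01:30

1 April 2017 is a Saturday, so the first Monday is April 3 and the second is April 10.
1 September 2017 is a Friday, so the first Sunday is September 3 and the fourth is September 24.
Daylight saving runs 10 April – 24 September; April 16, 2017 is inside that window, so Lumek Isles is at UTC+07:00.
02:30 Lumek Isles − 7h = 19:30 UTC (rolling into the previous day, 15 April 2017).
1 April 2017 is a Saturday, so the first Sunday is April 2 and the second is April 9.
1 October 2017 is a Sunday, so the first Sunday is October 1 and the second is October 8.
At the standard offset (UTC+05:00), 19:30 UTC + 5h = 00:30 Ethath Sector standard time (rolling into the next day, 16 April 2017).
The standard-time date in Ethath Sector, April 16, 2017, lies within the daylight-saving period (9 April – 8 October), so Ethath Sector is on daylight time, UTC+06:00.
19:30 UTC + 6h = 01:30 Ethath Sector (rolling into the next day, 16 April 2017).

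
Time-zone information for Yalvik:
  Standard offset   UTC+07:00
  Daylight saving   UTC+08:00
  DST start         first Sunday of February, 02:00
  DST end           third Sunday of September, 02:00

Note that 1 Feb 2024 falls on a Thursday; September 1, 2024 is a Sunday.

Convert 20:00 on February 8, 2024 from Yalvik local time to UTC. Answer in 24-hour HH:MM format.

12:00

1 February 2024 is a Thursday, so the first Sunday is February 4.
1 September 2024 is a Sunday, so the first Sunday is September 1 and the third is September 15.
February 8, 2024 lies within the daylight-saving period (4 February – 15 September), so Yalvik is on daylight time, UTC+08:00.
20:00 local − 8h = 12:00 UTC.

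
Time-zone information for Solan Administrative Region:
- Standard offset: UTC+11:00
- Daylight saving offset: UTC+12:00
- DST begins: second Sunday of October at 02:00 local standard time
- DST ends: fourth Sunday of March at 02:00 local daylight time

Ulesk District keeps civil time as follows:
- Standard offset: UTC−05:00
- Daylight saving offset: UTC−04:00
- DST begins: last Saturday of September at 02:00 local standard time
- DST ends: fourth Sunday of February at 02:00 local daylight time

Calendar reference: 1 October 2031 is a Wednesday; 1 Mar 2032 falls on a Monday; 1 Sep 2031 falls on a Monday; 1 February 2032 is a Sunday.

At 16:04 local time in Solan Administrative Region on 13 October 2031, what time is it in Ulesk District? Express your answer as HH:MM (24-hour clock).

00:04

1 October 2031 is a Wednesday, so the first Sunday is October 5 and the second is October 12.
1 March 2032 is a Monday, so the first Sunday is March 7 and the fourth is March 28.
13 October 2031 falls between 12 October 2031 and 28 March 2032, so daylight saving is in effect and Solan Administrative Region is at UTC+12:00.
16:04 Solan Administrative Region − 12h = 04:04 UTC.
1 September 2031 is a Monday, so Saturdays fall on 6, 13, 20, 27; the last is September 27.
1 February 2032 is a Sunday, so the first Sunday is February 1 and the fourth is February 22.
At the standard offset (UTC−05:00), 04:04 UTC − 5h = 23:04 Ulesk District standard time (rolling into the previous day, 12 October 2031).
Daylight saving runs 27 September 2031 – 22 February 2032; the standard-time date in Ulesk District, 12 October 2031, is inside that window, so Ulesk District is at UTC−04:00.
04:04 UTC − 4h = 00:04 Ulesk District.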